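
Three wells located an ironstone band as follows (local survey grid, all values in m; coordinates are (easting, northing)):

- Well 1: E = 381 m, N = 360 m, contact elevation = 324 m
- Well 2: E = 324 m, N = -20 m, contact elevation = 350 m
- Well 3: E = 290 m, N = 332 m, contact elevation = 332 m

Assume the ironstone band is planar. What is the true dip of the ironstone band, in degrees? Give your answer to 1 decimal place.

5.2°

Two edge vectors: Well 1→Well 2 = (-57, -380, 26), Well 1→Well 3 = (-91, -28, 8).
Normal n = (Well 1→Well 2) × (Well 1→Well 3) = (-2312, -1910, -32984).
So ∂z/∂E = −n_x/n_z = −0.07009 and ∂z/∂N = −n_y/n_z = −0.05791.
Gradient magnitude |∇z| = √(a² + b²) = √(0.00491 + 0.00335) = 0.09092.
True dip = arctan(0.09092) = 5.2°, dipping toward NE (azimuth ≈ 050°).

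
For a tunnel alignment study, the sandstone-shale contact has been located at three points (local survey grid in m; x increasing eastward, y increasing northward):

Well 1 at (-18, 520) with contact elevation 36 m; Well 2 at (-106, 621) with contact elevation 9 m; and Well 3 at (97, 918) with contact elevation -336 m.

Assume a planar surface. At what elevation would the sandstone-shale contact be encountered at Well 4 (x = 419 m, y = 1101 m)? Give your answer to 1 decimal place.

Two edge vectors: Well 1→Well 2 = (-88, 101, -27), Well 1→Well 3 = (115, 398, -372).
Normal n = (Well 1→Well 2) × (Well 1→Well 3) = (-26826, -35841, -46639).
So ∂z/∂x = −n_x/n_z = −0.575184 and ∂z/∂y = −n_y/n_z = −0.768477.
Intercept c from Well 1: 36 − 10.35 + 399.61 = 425.25.
At (419, 1101): z = −241.0 − 846.1 + 425.25 = -661.8 m.

-661.8 m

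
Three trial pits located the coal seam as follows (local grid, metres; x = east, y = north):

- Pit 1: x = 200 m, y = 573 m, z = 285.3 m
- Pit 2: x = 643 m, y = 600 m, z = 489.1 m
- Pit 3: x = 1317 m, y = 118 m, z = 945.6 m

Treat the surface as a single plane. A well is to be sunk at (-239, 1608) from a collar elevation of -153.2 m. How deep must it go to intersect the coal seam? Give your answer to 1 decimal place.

Let the plane be z = a·x + b·y + c.
Pit 2−Pit 1: 443a + 27b = 203.8;  Pit 3−Pit 1: 1117a − 455b = 660.3.
Solving gives a = 0.477107, b = −0.279938.
Then c = 285.3 − a·200 − b·573 = 350.28.
At (-239, 1608): z_contact = −114.03 − 450.14 + 350.28 = -213.89 m.
Depth below ground = -153.2 − (-213.89) = 60.7 m.

60.7 m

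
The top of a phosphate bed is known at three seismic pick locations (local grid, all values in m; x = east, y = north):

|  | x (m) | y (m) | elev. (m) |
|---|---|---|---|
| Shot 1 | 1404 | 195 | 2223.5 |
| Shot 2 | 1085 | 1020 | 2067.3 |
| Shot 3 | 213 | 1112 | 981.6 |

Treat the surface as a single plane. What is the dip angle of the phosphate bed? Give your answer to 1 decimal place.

52.7°

Let the plane be z = a·x + b·y + c.
Shot 2−Shot 1: −319a + 825b = −156.2;  Shot 3−Shot 1: −1191a + 917b = −1241.9.
Solving gives a = 1.27720, b = 0.30452.
Gradient magnitude |∇z| = √(a² + b²) = √(1.63123 + 0.09273) = 1.31300.
True dip = arctan(1.31300) = 52.7°, dipping toward WSW (azimuth ≈ 257°).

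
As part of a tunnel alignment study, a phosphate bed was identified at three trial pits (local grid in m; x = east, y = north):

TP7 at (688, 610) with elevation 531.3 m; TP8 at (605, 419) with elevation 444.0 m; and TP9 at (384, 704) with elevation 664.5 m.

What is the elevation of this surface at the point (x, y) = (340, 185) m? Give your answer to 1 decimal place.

379.8 m

Let the plane be z = a·x + b·y + c.
TP8−TP7: −83a − 191b = −87.3;  TP9−TP7: −304a + 94b = 133.2.
Solving gives a = −0.26167, b = 0.57078.
Then c = 531.3 − a·688 − b·610 = 363.15.
At (340, 185): z = −89.0 + 105.6 + 363.15 = 379.8 m.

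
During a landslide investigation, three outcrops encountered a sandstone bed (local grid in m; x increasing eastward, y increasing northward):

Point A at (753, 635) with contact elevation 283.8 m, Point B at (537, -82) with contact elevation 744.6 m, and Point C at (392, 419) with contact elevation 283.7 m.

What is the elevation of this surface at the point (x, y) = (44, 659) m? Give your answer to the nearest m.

Let the plane be z = a·x + b·y + c.
Point B−Point A: −216a − 717b = 460.8;  Point C−Point A: −361a − 216b = −0.1.
Solving gives a = 0.46943, b = −0.78410.
Then c = 283.8 − a·753 − b·635 = 428.22.
At (44, 659): z = 20.7 − 516.7 + 428.22 = -67.8 m.

-68 m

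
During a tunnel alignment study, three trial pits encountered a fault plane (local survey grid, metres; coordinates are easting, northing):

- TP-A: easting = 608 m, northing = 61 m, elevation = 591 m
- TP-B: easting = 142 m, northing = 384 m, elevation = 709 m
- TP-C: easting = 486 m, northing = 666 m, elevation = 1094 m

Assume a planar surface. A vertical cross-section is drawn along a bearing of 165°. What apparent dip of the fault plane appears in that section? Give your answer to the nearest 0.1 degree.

37.9°

Let the plane be z = a·easting + b·northing + c.
TP-B−TP-A: −466a + 323b = 118;  TP-C−TP-A: −122a + 605b = 503.
Solving gives a = 0.37555, b = 0.90713.
Unit vector along 165° is (sin 165°, cos 165°) = (0.2588, -0.9659).
Slope in that direction = a·(0.2588) + b·(-0.9659) = −0.77903.
Apparent dip = arctan|0.77903| = 37.9° (true dip is 44.5°, so apparent ≤ true as expected).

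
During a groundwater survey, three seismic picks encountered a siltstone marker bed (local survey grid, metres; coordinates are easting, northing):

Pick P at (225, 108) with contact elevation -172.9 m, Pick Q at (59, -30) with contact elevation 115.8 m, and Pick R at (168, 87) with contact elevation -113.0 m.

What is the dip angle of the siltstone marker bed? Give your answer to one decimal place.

57.5°

Two edge vectors: Pick P→Pick Q = (-166, -138, 288.7), Pick P→Pick R = (-57, -21, 59.9).
Normal n = (Pick P→Pick Q) × (Pick P→Pick R) = (-2203.5, -6512.5, -4380).
So ∂z/∂easting = −n_x/n_z = −0.50308 and ∂z/∂northing = −n_y/n_z = −1.48687.
Gradient magnitude |∇z| = √(a² + b²) = √(0.25309 + 2.21079) = 1.56968.
True dip = arctan(1.56968) = 57.5°, dipping toward NNE (azimuth ≈ 019°).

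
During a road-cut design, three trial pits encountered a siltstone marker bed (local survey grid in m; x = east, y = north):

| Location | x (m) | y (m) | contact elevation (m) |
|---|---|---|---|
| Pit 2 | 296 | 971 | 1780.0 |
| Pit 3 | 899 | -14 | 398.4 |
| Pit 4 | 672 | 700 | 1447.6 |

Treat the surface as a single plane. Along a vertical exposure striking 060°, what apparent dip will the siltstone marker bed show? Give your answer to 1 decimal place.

Two edge vectors: Pit 2→Pit 3 = (603, -985, -1381.6), Pit 2→Pit 4 = (376, -271, -332.4).
Normal n = (Pit 2→Pit 3) × (Pit 2→Pit 4) = (-46999.6, -319044.4, 206947).
So ∂z/∂x = −n_x/n_z = 0.22711 and ∂z/∂y = −n_y/n_z = 1.54167.
Unit vector along 060° is (sin 60°, cos 60°) = (0.8660, 0.5000).
Slope in that direction = a·(0.8660) + b·(0.5000) = 0.96752.
Apparent dip = arctan|0.96752| = 44.1° (true dip is 57.3°, so apparent ≤ true as expected).

44.1°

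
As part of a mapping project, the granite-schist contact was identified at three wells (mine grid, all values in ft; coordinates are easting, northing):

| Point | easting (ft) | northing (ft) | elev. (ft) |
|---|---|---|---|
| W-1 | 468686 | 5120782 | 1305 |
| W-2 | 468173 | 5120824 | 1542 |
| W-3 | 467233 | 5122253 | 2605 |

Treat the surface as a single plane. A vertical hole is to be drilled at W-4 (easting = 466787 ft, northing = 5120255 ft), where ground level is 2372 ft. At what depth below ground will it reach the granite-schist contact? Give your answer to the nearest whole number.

507 ft

Let the plane be z = a·easting + b·northing + c.
W-2−W-1: −513a + 42b = 237;  W-3−W-1: −1453a + 1471b = 1300.
Solving gives a = −0.42391619, b = 0.46502364.
Then c = 1305 − a·468686 − b·5120782 = −2181296.09.
At (466787, 5120255): z_contact = −197878.6 + 2381039.6 − 2181296.09 = 1864.9 ft.
Depth below ground = 2372 − 1864.9 = 507 ft.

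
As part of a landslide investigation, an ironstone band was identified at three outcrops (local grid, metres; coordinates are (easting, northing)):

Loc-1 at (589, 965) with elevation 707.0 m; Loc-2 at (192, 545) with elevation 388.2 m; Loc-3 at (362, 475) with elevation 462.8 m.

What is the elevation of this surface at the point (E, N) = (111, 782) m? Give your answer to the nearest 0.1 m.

403.1 m

Two edge vectors: Loc-1→Loc-2 = (-397, -420, -318.8), Loc-1→Loc-3 = (-227, -490, -244.2).
Normal n = (Loc-1→Loc-2) × (Loc-1→Loc-3) = (-53648, -24579.8, 99190).
So ∂z/∂E = −n_x/n_z = 0.54086 and ∂z/∂N = −n_y/n_z = 0.24781.
Intercept c from Loc-1: 707 − 318.57 − 239.13 = 149.30.
At (111, 782): z = 60.0 + 193.8 + 149.30 = 403.1 m.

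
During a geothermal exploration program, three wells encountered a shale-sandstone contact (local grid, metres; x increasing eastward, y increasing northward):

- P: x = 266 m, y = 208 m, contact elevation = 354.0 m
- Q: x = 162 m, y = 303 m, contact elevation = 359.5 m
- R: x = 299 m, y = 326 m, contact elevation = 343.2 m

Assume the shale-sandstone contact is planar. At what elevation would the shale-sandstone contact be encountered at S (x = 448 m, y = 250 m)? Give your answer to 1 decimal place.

331.6 m

Let the plane be z = a·x + b·y + c.
Q−P: −104a + 95b = 5.5;  R−P: 33a + 118b = −10.8.
Solving gives a = −0.10872, b = −0.06112.
Then c = 354 − a·266 − b·208 = 395.63.
At (448, 250): z = −48.7 − 15.3 + 395.63 = 331.6 m.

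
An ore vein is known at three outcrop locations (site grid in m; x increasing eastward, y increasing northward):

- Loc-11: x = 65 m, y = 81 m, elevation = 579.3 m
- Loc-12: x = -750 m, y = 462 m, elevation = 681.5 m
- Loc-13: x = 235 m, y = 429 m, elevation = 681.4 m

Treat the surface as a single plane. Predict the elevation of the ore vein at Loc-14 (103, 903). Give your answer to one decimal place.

Two edge vectors: Loc-11→Loc-12 = (-815, 381, 102.2), Loc-11→Loc-13 = (170, 348, 102.1).
Normal n = (Loc-11→Loc-12) × (Loc-11→Loc-13) = (3334.5, 100585.5, -348390).
So ∂z/∂x = −n_x/n_z = 0.00957 and ∂z/∂y = −n_y/n_z = 0.28872.
Intercept c from Loc-11: 579.3 − 0.62 − 23.39 = 555.29.
At (103, 903): z = 1.0 + 260.7 + 555.29 = 817.0 m.

817.0 m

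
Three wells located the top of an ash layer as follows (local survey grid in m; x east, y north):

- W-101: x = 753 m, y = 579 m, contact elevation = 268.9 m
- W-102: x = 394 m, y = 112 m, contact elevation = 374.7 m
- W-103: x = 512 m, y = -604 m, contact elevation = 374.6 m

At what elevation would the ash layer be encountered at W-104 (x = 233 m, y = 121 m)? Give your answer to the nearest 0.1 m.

Let the plane be z = a·x + b·y + c.
W-102−W-101: −359a − 467b = 105.8;  W-103−W-101: −241a − 1183b = 105.7.
Solving gives a = −0.24283, b = −0.03988.
Then c = 268.9 − a·753 − b·579 = 474.84.
At (233, 121): z = −56.6 − 4.8 + 474.84 = 413.4 m.

413.4 m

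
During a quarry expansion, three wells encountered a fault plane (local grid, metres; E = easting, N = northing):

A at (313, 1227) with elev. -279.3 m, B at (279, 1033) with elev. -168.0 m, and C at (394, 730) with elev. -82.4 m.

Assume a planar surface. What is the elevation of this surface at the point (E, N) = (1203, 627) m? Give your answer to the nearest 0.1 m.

-457.4 m

Let the plane be z = a·E + b·N + c.
B−A: −34a − 194b = 111.3;  C−A: 81a − 497b = 196.9.
Solving gives a = −0.524883, b = −0.481721.
Then c = -279.3 − a·313 − b·1227 = 476.06.
At (1203, 627): z = −631.4 − 302.0 + 476.06 = -457.4 m.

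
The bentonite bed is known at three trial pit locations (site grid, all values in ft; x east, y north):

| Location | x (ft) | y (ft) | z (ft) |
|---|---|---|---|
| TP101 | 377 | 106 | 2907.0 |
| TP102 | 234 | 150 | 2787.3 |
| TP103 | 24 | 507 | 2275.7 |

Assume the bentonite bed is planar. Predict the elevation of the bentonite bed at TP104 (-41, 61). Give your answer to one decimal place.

2756.5 ft

Let the plane be z = a·x + b·y + c.
TP102−TP101: −143a + 44b = −119.7;  TP103−TP101: −353a + 401b = −631.3.
Solving gives a = 0.48366, b = −1.14854.
Then c = 2907 − a·377 − b·106 = 2846.40.
At (-41, 61): z = −19.8 − 70.1 + 2846.40 = 2756.5 ft.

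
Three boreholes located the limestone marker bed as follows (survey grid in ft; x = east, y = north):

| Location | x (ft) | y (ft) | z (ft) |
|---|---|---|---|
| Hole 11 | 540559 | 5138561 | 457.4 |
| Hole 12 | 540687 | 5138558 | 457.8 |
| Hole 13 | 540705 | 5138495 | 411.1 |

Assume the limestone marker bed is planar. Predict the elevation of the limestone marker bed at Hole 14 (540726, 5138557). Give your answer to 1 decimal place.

457.9 ft

Two edge vectors: Hole 11→Hole 12 = (128, -3, 0.4), Hole 11→Hole 13 = (146, -66, -46.3).
Normal n = (Hole 11→Hole 12) × (Hole 11→Hole 13) = (165.3, 5984.8, -8010).
So ∂z/∂x = −n_x/n_z = 0.020636704 and ∂z/∂y = −n_y/n_z = 0.747166042.
Intercept c from Hole 11: 457.4 − 11155.36 − 3839358.29 = −3850056.24.
At (540726, 5138557): z = 11158.8 + 3839355.3 − 3850056.24 = 457.9 ft.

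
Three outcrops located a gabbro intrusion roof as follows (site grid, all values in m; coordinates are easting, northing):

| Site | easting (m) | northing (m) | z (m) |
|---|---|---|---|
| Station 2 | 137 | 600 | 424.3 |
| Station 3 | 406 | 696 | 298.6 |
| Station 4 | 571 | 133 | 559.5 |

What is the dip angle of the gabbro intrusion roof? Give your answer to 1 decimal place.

31.3°

Let the plane be z = a·easting + b·northing + c.
Station 3−Station 2: 269a + 96b = −125.7;  Station 4−Station 2: 434a − 467b = 135.2.
Solving gives a = −0.27332, b = −0.54351.
Gradient magnitude |∇z| = √(a² + b²) = √(0.07470 + 0.29541) = 0.60837.
True dip = arctan(0.60837) = 31.3°, dipping toward NNE (azimuth ≈ 027°).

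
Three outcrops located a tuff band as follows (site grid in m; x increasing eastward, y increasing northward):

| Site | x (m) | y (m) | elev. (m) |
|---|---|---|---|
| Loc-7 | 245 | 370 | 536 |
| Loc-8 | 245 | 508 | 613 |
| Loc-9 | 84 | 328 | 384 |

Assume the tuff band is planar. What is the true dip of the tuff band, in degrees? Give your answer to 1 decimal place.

44.3°

Let the plane be z = a·x + b·y + c.
Loc-8−Loc-7: 0a + 138b = 77;  Loc-9−Loc-7: −161a − 42b = −152.
Solving gives a = 0.79854, b = 0.55797.
Gradient magnitude |∇z| = √(a² + b²) = √(0.63767 + 0.31133) = 0.97417.
True dip = arctan(0.97417) = 44.3°, dipping toward SW (azimuth ≈ 235°).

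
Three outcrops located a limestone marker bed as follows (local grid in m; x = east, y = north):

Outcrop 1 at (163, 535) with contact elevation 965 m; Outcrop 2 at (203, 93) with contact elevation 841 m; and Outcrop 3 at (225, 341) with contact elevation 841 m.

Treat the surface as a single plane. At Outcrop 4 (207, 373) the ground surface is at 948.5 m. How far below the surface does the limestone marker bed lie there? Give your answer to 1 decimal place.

Two edge vectors: Outcrop 1→Outcrop 2 = (40, -442, -124), Outcrop 1→Outcrop 3 = (62, -194, -124).
Normal n = (Outcrop 1→Outcrop 2) × (Outcrop 1→Outcrop 3) = (30752, -2728, 19644).
So ∂z/∂x = −n_x/n_z = −1.56547 and ∂z/∂y = −n_y/n_z = 0.13887.
Intercept c from Outcrop 1: 965 + 255.17 − 74.30 = 1145.87.
At (207, 373): z_contact = −324.05 + 51.80 + 1145.87 = 873.62 m.
Depth below ground = 948.5 − 873.62 = 74.9 m.

74.9 m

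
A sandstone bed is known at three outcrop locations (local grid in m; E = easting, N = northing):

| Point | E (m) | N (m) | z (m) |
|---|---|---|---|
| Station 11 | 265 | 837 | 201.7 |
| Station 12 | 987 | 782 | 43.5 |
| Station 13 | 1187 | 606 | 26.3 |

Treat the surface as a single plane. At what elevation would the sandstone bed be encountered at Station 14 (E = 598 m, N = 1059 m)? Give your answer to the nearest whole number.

Two edge vectors: Station 11→Station 12 = (722, -55, -158.2), Station 11→Station 13 = (922, -231, -175.4).
Normal n = (Station 11→Station 12) × (Station 11→Station 13) = (-26897.2, -19221.6, -116072).
So ∂z/∂E = −n_x/n_z = −0.23173 and ∂z/∂N = −n_y/n_z = −0.16560.
Intercept c from Station 11: 201.7 + 61.41 + 138.61 = 401.72.
At (598, 1059): z = −138.6 − 175.4 + 401.72 = 87.8 m.

88 m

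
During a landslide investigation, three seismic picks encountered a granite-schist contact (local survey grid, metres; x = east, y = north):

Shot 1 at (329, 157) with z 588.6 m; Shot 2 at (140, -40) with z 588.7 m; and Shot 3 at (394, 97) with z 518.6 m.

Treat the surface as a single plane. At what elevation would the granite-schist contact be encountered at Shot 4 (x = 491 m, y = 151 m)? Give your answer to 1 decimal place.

Let the plane be z = a·x + b·y + c.
Shot 2−Shot 1: −189a − 197b = 0.1;  Shot 3−Shot 1: 65a − 60b = −70.
Solving gives a = −0.57138, b = 0.54767.
Then c = 588.6 − a·329 − b·157 = 690.60.
At (491, 151): z = −280.5 + 82.7 + 690.60 = 492.8 m.

492.8 m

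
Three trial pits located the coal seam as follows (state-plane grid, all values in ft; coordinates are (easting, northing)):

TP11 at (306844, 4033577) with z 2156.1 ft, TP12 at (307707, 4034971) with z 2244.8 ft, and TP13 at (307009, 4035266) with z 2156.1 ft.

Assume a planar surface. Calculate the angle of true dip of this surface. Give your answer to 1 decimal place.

7.0°

Let the plane be z = a·E + b·N + c.
TP12−TP11: 863a + 1394b = 88.7;  TP13−TP11: 165a + 1689b = 0.
Solving gives a = 0.12204, b = −0.01192.
Gradient magnitude |∇z| = √(a² + b²) = √(0.01489 + 0.00014) = 0.12262.
True dip = arctan(0.12262) = 7.0°, dipping toward W (azimuth ≈ 276°).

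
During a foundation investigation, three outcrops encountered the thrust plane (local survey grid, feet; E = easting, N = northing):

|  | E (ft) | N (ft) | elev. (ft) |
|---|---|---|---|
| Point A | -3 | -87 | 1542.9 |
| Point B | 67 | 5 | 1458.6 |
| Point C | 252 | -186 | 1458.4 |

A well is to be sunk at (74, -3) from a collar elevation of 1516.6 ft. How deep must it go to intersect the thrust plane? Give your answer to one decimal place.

57.6 ft

Two edge vectors: Point A→Point B = (70, 92, -84.3), Point A→Point C = (255, -99, -84.5).
Normal n = (Point A→Point B) × (Point A→Point C) = (-16119.7, -15581.5, -30390).
So ∂z/∂E = −n_x/n_z = −0.53043 and ∂z/∂N = −n_y/n_z = −0.51272.
Intercept c from Point A: 1542.9 − 1.59 − 44.61 = 1496.70.
At (74, -3): z_contact = −39.25 + 1.54 + 1496.70 = 1458.99 ft.
Depth below ground = 1516.6 − 1458.99 = 57.6 ft.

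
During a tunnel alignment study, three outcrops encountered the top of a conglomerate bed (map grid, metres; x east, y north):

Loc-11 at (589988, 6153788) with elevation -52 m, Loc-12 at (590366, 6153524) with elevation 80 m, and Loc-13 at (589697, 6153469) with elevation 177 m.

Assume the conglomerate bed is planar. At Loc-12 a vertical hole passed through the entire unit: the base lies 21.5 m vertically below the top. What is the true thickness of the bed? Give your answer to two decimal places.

18.11 m

Two edge vectors: Loc-11→Loc-12 = (378, -264, 132), Loc-11→Loc-13 = (-291, -319, 229).
Normal n = (Loc-11→Loc-12) × (Loc-11→Loc-13) = (-18348, -124974, -197406).
So ∂z/∂x = −n_x/n_z = −0.09295 and ∂z/∂y = −n_y/n_z = −0.63308.
|∇z| = √(a²+b²) = 0.63987, so dip δ = arctan(0.63987) = 32.61°.
True thickness = vertical thickness × cos δ = 21.5 × cos 32.61° = 18.11 m.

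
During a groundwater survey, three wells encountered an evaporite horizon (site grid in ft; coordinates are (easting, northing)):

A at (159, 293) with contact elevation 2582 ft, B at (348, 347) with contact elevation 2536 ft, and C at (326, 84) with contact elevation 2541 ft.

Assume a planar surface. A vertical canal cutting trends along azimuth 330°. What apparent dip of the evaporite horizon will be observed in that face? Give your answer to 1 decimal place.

Let the plane be z = a·E + b·N + c.
B−A: 189a + 54b = −46;  C−A: 167a − 209b = −41.
Solving gives a = −0.24378, b = 0.00138.
Unit vector along 330° is (sin 330°, cos 330°) = (-0.5000, 0.8660).
Slope in that direction = a·(-0.5000) + b·(0.8660) = 0.12309.
Apparent dip = arctan|0.12309| = 7.0° (true dip is 13.7°, so apparent ≤ true as expected).

7.0°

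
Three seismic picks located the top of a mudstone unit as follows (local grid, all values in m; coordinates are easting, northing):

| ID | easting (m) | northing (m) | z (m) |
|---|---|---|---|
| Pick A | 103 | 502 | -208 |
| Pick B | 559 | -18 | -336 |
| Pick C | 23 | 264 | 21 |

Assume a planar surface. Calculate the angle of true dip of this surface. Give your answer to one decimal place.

Two edge vectors: Pick A→Pick B = (456, -520, -128), Pick A→Pick C = (-80, -238, 229).
Normal n = (Pick A→Pick B) × (Pick A→Pick C) = (-149544, -94184, -150128).
So ∂z/∂easting = −n_x/n_z = −0.99611 and ∂z/∂northing = −n_y/n_z = −0.62736.
Gradient magnitude |∇z| = √(a² + b²) = √(0.99224 + 0.39358) = 1.17721.
True dip = arctan(1.17721) = 49.7°, dipping toward ENE (azimuth ≈ 058°).

49.7°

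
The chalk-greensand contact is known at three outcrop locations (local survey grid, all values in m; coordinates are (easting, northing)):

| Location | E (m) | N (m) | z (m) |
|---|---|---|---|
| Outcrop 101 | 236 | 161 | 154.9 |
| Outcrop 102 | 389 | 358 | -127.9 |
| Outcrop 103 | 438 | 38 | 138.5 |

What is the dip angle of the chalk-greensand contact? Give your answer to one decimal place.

Let the plane be z = a·E + b·N + c.
Outcrop 102−Outcrop 101: 153a + 197b = −282.8;  Outcrop 103−Outcrop 101: 202a − 123b = −16.4.
Solving gives a = −0.64858, b = −0.93181.
Gradient magnitude |∇z| = √(a² + b²) = √(0.42066 + 0.86828) = 1.13531.
True dip = arctan(1.13531) = 48.6°, dipping toward NE (azimuth ≈ 035°).

48.6°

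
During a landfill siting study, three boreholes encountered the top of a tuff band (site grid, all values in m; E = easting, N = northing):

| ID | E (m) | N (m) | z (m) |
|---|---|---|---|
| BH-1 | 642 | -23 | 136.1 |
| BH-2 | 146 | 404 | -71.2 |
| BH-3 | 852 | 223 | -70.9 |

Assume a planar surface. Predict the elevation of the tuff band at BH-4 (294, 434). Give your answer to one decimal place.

Let the plane be z = a·E + b·N + c.
BH-2−BH-1: −496a + 427b = −207.3;  BH-3−BH-1: 210a + 246b = −207.
Solving gives a = −0.17664, b = −0.69067.
Then c = 136.1 − a·642 − b·-23 = 233.62.
At (294, 434): z = −51.9 − 299.8 + 233.62 = -118.1 m.

-118.1 m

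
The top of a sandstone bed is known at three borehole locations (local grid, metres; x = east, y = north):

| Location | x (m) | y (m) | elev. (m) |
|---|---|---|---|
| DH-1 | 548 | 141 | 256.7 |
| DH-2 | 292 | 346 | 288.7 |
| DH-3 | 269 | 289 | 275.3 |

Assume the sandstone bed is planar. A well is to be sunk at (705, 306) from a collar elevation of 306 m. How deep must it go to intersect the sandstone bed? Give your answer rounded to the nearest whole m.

Two edge vectors: DH-1→DH-2 = (-256, 205, 32), DH-1→DH-3 = (-279, 148, 18.6).
Normal n = (DH-1→DH-2) × (DH-1→DH-3) = (-923, -4166.4, 19307).
So ∂z/∂x = −n_x/n_z = 0.04781 and ∂z/∂y = −n_y/n_z = 0.21580.
Intercept c from DH-1: 256.7 − 26.20 − 30.43 = 200.07.
At (705, 306): z_contact = 33.7 + 66.0 + 200.07 = 299.8 m.
Depth below ground = 306 − 299.8 = 6 m.

6 m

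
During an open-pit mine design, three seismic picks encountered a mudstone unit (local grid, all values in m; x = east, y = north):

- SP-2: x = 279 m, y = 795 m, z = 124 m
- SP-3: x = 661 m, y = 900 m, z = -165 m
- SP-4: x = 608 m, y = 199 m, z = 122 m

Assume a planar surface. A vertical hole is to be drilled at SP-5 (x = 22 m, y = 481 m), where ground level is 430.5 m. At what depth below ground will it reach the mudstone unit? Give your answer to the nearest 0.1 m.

Let the plane be z = a·x + b·y + c.
SP-3−SP-2: 382a + 105b = −289;  SP-4−SP-2: 329a − 596b = −2.
Solving gives a = −0.65768, b = −0.35969.
Then c = 124 − a·279 − b·795 = 593.45.
At (22, 481): z_contact = −14.47 − 173.01 + 593.45 = 405.97 m.
Depth below ground = 430.5 − 405.97 = 24.5 m.

24.5 m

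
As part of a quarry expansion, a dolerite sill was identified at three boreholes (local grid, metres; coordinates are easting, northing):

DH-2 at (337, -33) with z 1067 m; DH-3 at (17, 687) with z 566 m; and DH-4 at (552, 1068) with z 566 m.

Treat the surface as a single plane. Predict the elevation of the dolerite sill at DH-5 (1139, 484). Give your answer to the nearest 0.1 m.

Let the plane be z = a·easting + b·northing + c.
DH-3−DH-2: −320a + 720b = −501;  DH-4−DH-2: 215a + 1101b = −501.
Solving gives a = 0.376402, b = −0.528544.
Then c = 1067 − a·337 − b·-33 = 922.71.
At (1139, 484): z = 428.7 − 255.8 + 922.71 = 1095.6 m.

1095.6 m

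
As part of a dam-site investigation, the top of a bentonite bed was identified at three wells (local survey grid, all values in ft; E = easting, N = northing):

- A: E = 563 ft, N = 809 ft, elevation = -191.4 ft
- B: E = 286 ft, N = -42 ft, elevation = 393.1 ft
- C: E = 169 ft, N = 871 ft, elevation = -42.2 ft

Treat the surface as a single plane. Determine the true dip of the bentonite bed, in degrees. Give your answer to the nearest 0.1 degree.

35.3°

Two edge vectors: A→B = (-277, -851, 584.5), A→C = (-394, 62, 149.2).
Normal n = (A→B) × (A→C) = (-163208.2, -188964.6, -352468).
So ∂z/∂E = −n_x/n_z = −0.46304 and ∂z/∂N = −n_y/n_z = −0.53612.
Gradient magnitude |∇z| = √(a² + b²) = √(0.21441 + 0.28742) = 0.70840.
True dip = arctan(0.70840) = 35.3°, dipping toward NE (azimuth ≈ 041°).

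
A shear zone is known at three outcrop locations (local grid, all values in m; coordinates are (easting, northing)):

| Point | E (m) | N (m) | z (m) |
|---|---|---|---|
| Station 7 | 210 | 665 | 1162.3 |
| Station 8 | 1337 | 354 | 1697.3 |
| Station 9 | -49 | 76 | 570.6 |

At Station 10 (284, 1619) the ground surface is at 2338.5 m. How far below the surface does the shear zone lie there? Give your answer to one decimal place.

449.5 m

Let the plane be z = a·E + b·N + c.
Station 8−Station 7: 1127a − 311b = 535;  Station 9−Station 7: −259a − 589b = −591.7.
Solving gives a = 0.670561, b = 0.709719.
Then c = 1162.3 − a·210 − b·665 = 549.52.
At (284, 1619): z_contact = 190.44 + 1149.04 + 549.52 = 1888.99 m.
Depth below ground = 2338.5 − 1888.99 = 449.5 m.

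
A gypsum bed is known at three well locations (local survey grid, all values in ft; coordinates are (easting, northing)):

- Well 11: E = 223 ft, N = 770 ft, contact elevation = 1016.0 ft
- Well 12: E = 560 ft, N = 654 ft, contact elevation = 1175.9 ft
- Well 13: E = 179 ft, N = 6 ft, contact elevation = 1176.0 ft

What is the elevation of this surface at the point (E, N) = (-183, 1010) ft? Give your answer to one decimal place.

Let the plane be z = a·E + b·N + c.
Well 12−Well 11: 337a − 116b = 159.9;  Well 13−Well 11: −44a − 764b = 160.
Solving gives a = 0.394572, b = −0.232148.
Then c = 1016 − a·223 − b·770 = 1106.76.
At (-183, 1010): z = −72.2 − 234.5 + 1106.76 = 800.1 ft.

800.1 ft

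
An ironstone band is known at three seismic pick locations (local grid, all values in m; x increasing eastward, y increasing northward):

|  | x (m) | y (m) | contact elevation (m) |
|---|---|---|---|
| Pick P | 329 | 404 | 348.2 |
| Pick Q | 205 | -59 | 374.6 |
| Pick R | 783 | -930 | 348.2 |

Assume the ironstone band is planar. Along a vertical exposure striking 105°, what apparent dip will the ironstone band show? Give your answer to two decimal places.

Let the plane be z = a·x + b·y + c.
Pick Q−Pick P: −124a − 463b = 26.4;  Pick R−Pick P: 454a − 1334b = 0.
Solving gives a = −0.09376, b = −0.03191.
Unit vector along 105° is (sin 105°, cos 105°) = (0.9659, -0.2588).
Slope in that direction = a·(0.9659) + b·(-0.2588) = −0.08231.
Apparent dip = arctan|0.08231| = 4.71° (true dip is 5.7°, so apparent ≤ true as expected).

4.71°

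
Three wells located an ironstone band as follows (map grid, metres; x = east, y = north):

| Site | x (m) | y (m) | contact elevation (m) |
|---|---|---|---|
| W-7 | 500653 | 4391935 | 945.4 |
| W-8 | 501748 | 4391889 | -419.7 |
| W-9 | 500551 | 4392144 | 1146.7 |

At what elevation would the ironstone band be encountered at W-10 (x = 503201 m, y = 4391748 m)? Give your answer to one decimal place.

Two edge vectors: W-7→W-8 = (1095, -46, -1365.1), W-7→W-9 = (-102, 209, 201.3).
Normal n = (W-7→W-8) × (W-7→W-9) = (276046.1, -81183.3, 224163).
So ∂z/∂x = −n_x/n_z = −1.231452559 and ∂z/∂y = −n_y/n_z = 0.362161909.
Intercept c from W-7: 945.4 + 616530.42 − 1590591.56 = −973115.75.
At (503201, 4391748): z = −619668.2 + 1590523.8 − 973115.75 = -2260.1 m.

-2260.1 m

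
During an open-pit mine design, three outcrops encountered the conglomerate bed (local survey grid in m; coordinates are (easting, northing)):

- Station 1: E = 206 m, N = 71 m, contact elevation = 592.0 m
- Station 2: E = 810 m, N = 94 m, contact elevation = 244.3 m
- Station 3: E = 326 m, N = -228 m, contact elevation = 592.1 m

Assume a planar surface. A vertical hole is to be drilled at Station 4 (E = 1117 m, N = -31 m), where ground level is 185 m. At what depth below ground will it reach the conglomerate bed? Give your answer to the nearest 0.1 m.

Two edge vectors: Station 1→Station 2 = (604, 23, -347.7), Station 1→Station 3 = (120, -299, 0.1).
Normal n = (Station 1→Station 2) × (Station 1→Station 3) = (-103960, -41784.4, -183356).
So ∂z/∂E = −n_x/n_z = −0.566984 and ∂z/∂N = −n_y/n_z = −0.227887.
Intercept c from Station 1: 592 + 116.80 + 16.18 = 724.98.
At (1117, -31): z_contact = −633.32 + 7.06 + 724.98 = 98.72 m.
Depth below ground = 185 − 98.72 = 86.3 m.

86.3 m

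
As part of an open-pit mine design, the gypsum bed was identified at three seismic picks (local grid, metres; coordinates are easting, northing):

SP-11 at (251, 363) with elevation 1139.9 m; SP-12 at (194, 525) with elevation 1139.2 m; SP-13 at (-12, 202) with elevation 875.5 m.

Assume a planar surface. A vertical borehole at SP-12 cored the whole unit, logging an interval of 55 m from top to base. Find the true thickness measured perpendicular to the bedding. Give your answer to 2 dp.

Two edge vectors: SP-11→SP-12 = (-57, 162, -0.7), SP-11→SP-13 = (-263, -161, -264.4).
Normal n = (SP-11→SP-12) × (SP-11→SP-13) = (-42945.5, -14886.7, 51783).
So ∂z/∂easting = −n_x/n_z = 0.82934 and ∂z/∂northing = −n_y/n_z = 0.28748.
|∇z| = √(a²+b²) = 0.87775, so dip δ = arctan(0.87775) = 41.28°.
True thickness = vertical thickness × cos δ = 55 × cos 41.28° = 41.34 m.

41.34 m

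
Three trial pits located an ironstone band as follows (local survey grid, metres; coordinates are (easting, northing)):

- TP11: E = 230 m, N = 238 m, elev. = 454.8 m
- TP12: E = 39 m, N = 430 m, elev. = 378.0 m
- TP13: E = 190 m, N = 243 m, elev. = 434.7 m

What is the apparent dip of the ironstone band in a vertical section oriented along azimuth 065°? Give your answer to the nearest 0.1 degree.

27.3°

Let the plane be z = a·E + b·N + c.
TP12−TP11: −191a + 192b = −76.8;  TP13−TP11: −40a + 5b = −20.1.
Solving gives a = 0.51676, b = 0.11407.
Unit vector along 065° is (sin 65°, cos 65°) = (0.9063, 0.4226).
Slope in that direction = a·(0.9063) + b·(0.4226) = 0.51655.
Apparent dip = arctan|0.51655| = 27.3° (true dip is 27.9°, so apparent ≤ true as expected).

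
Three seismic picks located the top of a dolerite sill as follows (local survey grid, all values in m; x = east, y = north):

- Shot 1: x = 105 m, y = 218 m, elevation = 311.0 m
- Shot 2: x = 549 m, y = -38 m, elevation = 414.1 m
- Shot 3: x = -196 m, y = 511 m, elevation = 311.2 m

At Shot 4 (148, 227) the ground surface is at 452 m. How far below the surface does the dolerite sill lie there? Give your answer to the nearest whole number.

Two edge vectors: Shot 1→Shot 2 = (444, -256, 103.1), Shot 1→Shot 3 = (-301, 293, 0.2).
Normal n = (Shot 1→Shot 2) × (Shot 1→Shot 3) = (-30259.5, -31121.9, 53036).
So ∂z/∂x = −n_x/n_z = 0.57055 and ∂z/∂y = −n_y/n_z = 0.58681.
Intercept c from Shot 1: 311 − 59.91 − 127.92 = 123.17.
At (148, 227): z_contact = 84.4 + 133.2 + 123.17 = 340.8 m.
Depth below ground = 452 − 340.8 = 111 m.

111 m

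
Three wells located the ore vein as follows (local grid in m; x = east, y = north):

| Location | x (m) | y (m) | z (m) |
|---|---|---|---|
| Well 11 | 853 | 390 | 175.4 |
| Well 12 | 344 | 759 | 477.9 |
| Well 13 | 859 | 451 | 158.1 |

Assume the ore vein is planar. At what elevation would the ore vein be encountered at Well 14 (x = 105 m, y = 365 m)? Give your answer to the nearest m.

739 m

Two edge vectors: Well 11→Well 12 = (-509, 369, 302.5), Well 11→Well 13 = (6, 61, -17.3).
Normal n = (Well 11→Well 12) × (Well 11→Well 13) = (-24836.2, -6990.7, -33263).
So ∂z/∂x = −n_x/n_z = −0.74666 and ∂z/∂y = −n_y/n_z = −0.21016.
Intercept c from Well 11: 175.4 + 636.90 + 81.96 = 894.27.
At (105, 365): z = −78.4 − 76.7 + 894.27 = 739.2 m.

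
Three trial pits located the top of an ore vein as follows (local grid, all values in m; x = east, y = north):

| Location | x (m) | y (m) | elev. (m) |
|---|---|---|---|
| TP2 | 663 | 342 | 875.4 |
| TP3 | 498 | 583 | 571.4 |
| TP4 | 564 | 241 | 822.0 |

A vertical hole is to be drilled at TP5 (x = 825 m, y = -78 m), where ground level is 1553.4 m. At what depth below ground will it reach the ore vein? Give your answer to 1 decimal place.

283.2 m

Let the plane be z = a·x + b·y + c.
TP3−TP2: −165a + 241b = −304;  TP4−TP2: −99a − 101b = −53.4.
Solving gives a = 1.07525, b = −0.52524.
Then c = 875.4 − a·663 − b·342 = 342.14.
At (825, -78): z_contact = 887.08 + 40.97 + 342.14 = 1270.19 m.
Depth below ground = 1553.4 − 1270.19 = 283.2 m.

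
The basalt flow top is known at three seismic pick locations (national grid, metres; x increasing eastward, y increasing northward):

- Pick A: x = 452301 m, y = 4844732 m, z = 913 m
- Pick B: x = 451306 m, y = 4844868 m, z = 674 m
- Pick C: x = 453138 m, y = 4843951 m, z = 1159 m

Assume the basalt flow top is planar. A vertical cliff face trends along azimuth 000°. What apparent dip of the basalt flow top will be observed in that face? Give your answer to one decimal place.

Two edge vectors: Pick A→Pick B = (-995, 136, -239), Pick A→Pick C = (837, -781, 246).
Normal n = (Pick A→Pick B) × (Pick A→Pick C) = (-153203, 44727, 663263).
So ∂z/∂x = −n_x/n_z = 0.23098 and ∂z/∂y = −n_y/n_z = −0.06743.
Unit vector along 000° is (sin 0°, cos 0°) = (0.0000, 1.0000).
Slope in that direction = a·(0.0000) + b·(1.0000) = −0.06743.
Apparent dip = arctan|0.06743| = 3.9° (true dip is 13.5°, so apparent ≤ true as expected).

3.9°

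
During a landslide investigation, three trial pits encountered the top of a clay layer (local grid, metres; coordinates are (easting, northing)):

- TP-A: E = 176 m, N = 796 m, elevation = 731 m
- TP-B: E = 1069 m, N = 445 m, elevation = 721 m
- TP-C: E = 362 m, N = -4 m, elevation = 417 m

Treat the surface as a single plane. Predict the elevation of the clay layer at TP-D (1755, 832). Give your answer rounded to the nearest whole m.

Let the plane be z = a·E + b·N + c.
TP-B−TP-A: 893a − 351b = −10;  TP-C−TP-A: 186a − 800b = −314.
Solving gives a = 0.15747, b = 0.42911.
Then c = 731 − a·176 − b·796 = 361.71.
At (1755, 832): z = 276.4 + 357.0 + 361.71 = 995.1 m.

995 m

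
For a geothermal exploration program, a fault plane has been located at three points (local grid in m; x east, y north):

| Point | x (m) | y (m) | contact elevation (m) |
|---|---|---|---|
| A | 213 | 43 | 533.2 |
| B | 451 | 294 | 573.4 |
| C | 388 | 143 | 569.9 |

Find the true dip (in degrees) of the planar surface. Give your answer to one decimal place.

Two edge vectors: A→B = (238, 251, 40.2), A→C = (175, 100, 36.7).
Normal n = (A→B) × (A→C) = (5191.7, -1699.6, -20125).
So ∂z/∂x = −n_x/n_z = 0.25797 and ∂z/∂y = −n_y/n_z = −0.08445.
Gradient magnitude |∇z| = √(a² + b²) = √(0.06655 + 0.00713) = 0.27144.
True dip = arctan(0.27144) = 15.2°, dipping toward WNW (azimuth ≈ 288°).

15.2°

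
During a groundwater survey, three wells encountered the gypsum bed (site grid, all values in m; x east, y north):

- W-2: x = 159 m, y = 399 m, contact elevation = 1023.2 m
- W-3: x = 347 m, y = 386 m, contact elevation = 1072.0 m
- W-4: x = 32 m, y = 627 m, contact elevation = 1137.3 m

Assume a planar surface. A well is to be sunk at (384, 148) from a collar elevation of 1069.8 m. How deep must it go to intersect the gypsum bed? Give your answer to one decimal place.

146.1 m

Let the plane be z = a·x + b·y + c.
W-3−W-2: 188a − 13b = 48.8;  W-4−W-2: −127a + 228b = 114.1.
Solving gives a = 0.30596, b = 0.67087.
Then c = 1023.2 − a·159 − b·399 = 706.88.
At (384, 148): z_contact = 117.49 + 99.29 + 706.88 = 923.65 m.
Depth below ground = 1069.8 − 923.65 = 146.1 m.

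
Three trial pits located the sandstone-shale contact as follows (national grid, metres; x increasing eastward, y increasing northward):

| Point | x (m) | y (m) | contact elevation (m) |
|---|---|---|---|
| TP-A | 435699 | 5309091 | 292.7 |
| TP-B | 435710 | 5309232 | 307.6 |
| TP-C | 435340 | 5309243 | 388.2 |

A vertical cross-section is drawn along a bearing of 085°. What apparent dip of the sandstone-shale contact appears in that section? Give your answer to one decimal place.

11.5°

Two edge vectors: TP-A→TP-B = (11, 141, 14.9), TP-A→TP-C = (-359, 152, 95.5).
Normal n = (TP-A→TP-B) × (TP-A→TP-C) = (11200.7, -6399.6, 52291).
So ∂z/∂x = −n_x/n_z = −0.21420 and ∂z/∂y = −n_y/n_z = 0.12238.
Unit vector along 085° is (sin 85°, cos 85°) = (0.9962, 0.0872).
Slope in that direction = a·(0.9962) + b·(0.0872) = −0.20272.
Apparent dip = arctan|0.20272| = 11.5° (true dip is 13.9°, so apparent ≤ true as expected).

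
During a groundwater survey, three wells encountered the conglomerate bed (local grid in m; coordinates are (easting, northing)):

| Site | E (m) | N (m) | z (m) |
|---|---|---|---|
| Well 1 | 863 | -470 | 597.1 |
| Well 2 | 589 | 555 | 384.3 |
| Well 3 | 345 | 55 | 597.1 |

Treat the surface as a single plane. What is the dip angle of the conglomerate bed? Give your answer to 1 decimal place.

22.1°

Let the plane be z = a·E + b·N + c.
Well 2−Well 1: −274a + 1025b = −212.8;  Well 3−Well 1: −518a + 525b = 0.
Solving gives a = −0.28861, b = −0.28476.
Gradient magnitude |∇z| = √(a² + b²) = √(0.08329 + 0.08109) = 0.40544.
True dip = arctan(0.40544) = 22.1°, dipping toward NE (azimuth ≈ 045°).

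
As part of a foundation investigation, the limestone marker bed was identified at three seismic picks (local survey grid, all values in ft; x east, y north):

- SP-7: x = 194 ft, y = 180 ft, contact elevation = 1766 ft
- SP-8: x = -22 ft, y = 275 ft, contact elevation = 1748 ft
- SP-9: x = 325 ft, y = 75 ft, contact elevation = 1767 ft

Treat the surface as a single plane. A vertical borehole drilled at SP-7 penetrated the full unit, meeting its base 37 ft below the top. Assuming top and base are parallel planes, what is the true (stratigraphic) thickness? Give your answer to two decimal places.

Two edge vectors: SP-7→SP-8 = (-216, 95, -18), SP-7→SP-9 = (131, -105, 1).
Normal n = (SP-7→SP-8) × (SP-7→SP-9) = (-1795, -2142, 10235).
So ∂z/∂x = −n_x/n_z = 0.17538 and ∂z/∂y = −n_y/n_z = 0.20928.
|∇z| = √(a²+b²) = 0.27305, so dip δ = arctan(0.27305) = 15.27°.
True thickness = vertical thickness × cos δ = 37 × cos 15.27° = 35.69 ft.

35.69 ft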